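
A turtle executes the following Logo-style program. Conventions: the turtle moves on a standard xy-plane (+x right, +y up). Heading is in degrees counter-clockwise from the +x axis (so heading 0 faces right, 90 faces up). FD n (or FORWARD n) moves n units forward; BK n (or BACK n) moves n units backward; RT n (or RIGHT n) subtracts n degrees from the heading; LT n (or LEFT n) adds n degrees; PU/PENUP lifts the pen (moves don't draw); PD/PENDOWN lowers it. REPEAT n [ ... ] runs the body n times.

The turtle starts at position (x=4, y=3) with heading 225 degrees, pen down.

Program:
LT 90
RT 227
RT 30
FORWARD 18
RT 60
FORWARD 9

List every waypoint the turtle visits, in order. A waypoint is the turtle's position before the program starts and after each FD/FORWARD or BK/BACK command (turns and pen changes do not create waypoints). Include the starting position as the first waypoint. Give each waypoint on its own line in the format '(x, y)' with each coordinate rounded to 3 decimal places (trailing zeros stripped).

Answer: (4, 3)
(13.539, 18.265)
(22.533, 17.951)

Derivation:
Executing turtle program step by step:
Start: pos=(4,3), heading=225, pen down
LT 90: heading 225 -> 315
RT 227: heading 315 -> 88
RT 30: heading 88 -> 58
FD 18: (4,3) -> (13.539,18.265) [heading=58, draw]
RT 60: heading 58 -> 358
FD 9: (13.539,18.265) -> (22.533,17.951) [heading=358, draw]
Final: pos=(22.533,17.951), heading=358, 2 segment(s) drawn
Waypoints (3 total):
(4, 3)
(13.539, 18.265)
(22.533, 17.951)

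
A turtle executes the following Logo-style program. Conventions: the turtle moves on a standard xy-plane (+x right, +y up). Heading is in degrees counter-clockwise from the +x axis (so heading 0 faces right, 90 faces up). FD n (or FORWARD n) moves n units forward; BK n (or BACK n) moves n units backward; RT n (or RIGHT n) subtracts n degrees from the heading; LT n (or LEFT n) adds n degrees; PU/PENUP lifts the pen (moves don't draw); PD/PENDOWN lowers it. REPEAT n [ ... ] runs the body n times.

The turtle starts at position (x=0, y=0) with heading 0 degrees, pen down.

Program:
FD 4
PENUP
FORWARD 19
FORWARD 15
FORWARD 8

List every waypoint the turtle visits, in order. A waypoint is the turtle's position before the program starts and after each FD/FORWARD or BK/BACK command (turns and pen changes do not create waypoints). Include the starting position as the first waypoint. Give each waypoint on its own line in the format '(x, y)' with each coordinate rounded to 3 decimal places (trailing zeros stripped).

Answer: (0, 0)
(4, 0)
(23, 0)
(38, 0)
(46, 0)

Derivation:
Executing turtle program step by step:
Start: pos=(0,0), heading=0, pen down
FD 4: (0,0) -> (4,0) [heading=0, draw]
PU: pen up
FD 19: (4,0) -> (23,0) [heading=0, move]
FD 15: (23,0) -> (38,0) [heading=0, move]
FD 8: (38,0) -> (46,0) [heading=0, move]
Final: pos=(46,0), heading=0, 1 segment(s) drawn
Waypoints (5 total):
(0, 0)
(4, 0)
(23, 0)
(38, 0)
(46, 0)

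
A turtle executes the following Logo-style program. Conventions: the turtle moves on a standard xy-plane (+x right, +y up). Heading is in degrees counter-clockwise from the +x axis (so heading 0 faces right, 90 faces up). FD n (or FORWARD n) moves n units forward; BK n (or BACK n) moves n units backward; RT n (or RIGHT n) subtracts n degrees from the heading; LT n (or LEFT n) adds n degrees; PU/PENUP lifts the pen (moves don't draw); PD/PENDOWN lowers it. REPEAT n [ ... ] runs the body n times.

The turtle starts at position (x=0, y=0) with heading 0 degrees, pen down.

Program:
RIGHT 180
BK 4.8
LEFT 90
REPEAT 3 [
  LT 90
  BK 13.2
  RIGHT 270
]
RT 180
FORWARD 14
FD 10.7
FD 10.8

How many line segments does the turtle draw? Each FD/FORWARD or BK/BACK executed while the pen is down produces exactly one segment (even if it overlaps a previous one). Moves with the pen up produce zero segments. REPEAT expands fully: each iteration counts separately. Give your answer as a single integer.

Executing turtle program step by step:
Start: pos=(0,0), heading=0, pen down
RT 180: heading 0 -> 180
BK 4.8: (0,0) -> (4.8,0) [heading=180, draw]
LT 90: heading 180 -> 270
REPEAT 3 [
  -- iteration 1/3 --
  LT 90: heading 270 -> 0
  BK 13.2: (4.8,0) -> (-8.4,0) [heading=0, draw]
  RT 270: heading 0 -> 90
  -- iteration 2/3 --
  LT 90: heading 90 -> 180
  BK 13.2: (-8.4,0) -> (4.8,0) [heading=180, draw]
  RT 270: heading 180 -> 270
  -- iteration 3/3 --
  LT 90: heading 270 -> 0
  BK 13.2: (4.8,0) -> (-8.4,0) [heading=0, draw]
  RT 270: heading 0 -> 90
]
RT 180: heading 90 -> 270
FD 14: (-8.4,0) -> (-8.4,-14) [heading=270, draw]
FD 10.7: (-8.4,-14) -> (-8.4,-24.7) [heading=270, draw]
FD 10.8: (-8.4,-24.7) -> (-8.4,-35.5) [heading=270, draw]
Final: pos=(-8.4,-35.5), heading=270, 7 segment(s) drawn
Segments drawn: 7

Answer: 7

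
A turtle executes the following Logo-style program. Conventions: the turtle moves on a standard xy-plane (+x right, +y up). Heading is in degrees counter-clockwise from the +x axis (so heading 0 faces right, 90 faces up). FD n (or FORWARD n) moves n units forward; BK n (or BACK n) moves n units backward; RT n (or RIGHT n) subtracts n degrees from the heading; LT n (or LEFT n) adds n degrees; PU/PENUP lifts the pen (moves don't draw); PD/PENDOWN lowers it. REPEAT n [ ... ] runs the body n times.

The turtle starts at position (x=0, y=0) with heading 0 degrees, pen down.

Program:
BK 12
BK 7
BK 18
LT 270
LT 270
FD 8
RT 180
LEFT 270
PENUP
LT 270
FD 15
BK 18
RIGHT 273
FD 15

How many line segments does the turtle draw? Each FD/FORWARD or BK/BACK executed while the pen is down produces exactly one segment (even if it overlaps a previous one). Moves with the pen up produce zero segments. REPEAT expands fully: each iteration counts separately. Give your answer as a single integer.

Executing turtle program step by step:
Start: pos=(0,0), heading=0, pen down
BK 12: (0,0) -> (-12,0) [heading=0, draw]
BK 7: (-12,0) -> (-19,0) [heading=0, draw]
BK 18: (-19,0) -> (-37,0) [heading=0, draw]
LT 270: heading 0 -> 270
LT 270: heading 270 -> 180
FD 8: (-37,0) -> (-45,0) [heading=180, draw]
RT 180: heading 180 -> 0
LT 270: heading 0 -> 270
PU: pen up
LT 270: heading 270 -> 180
FD 15: (-45,0) -> (-60,0) [heading=180, move]
BK 18: (-60,0) -> (-42,0) [heading=180, move]
RT 273: heading 180 -> 267
FD 15: (-42,0) -> (-42.785,-14.979) [heading=267, move]
Final: pos=(-42.785,-14.979), heading=267, 4 segment(s) drawn
Segments drawn: 4

Answer: 4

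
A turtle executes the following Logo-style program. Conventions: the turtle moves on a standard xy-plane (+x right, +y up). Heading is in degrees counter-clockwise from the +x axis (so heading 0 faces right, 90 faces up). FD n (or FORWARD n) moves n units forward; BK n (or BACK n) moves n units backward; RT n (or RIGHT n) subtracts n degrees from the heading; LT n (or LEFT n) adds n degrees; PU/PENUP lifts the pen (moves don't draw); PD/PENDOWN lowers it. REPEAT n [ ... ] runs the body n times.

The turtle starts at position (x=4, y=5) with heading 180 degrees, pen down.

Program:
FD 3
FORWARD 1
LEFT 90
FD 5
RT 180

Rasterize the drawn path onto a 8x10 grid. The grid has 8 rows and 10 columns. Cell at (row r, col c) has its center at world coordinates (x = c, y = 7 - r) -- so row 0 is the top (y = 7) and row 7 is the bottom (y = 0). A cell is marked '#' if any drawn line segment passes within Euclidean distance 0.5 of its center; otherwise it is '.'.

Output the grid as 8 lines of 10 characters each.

Segment 0: (4,5) -> (1,5)
Segment 1: (1,5) -> (0,5)
Segment 2: (0,5) -> (-0,0)

Answer: ..........
..........
#####.....
#.........
#.........
#.........
#.........
#.........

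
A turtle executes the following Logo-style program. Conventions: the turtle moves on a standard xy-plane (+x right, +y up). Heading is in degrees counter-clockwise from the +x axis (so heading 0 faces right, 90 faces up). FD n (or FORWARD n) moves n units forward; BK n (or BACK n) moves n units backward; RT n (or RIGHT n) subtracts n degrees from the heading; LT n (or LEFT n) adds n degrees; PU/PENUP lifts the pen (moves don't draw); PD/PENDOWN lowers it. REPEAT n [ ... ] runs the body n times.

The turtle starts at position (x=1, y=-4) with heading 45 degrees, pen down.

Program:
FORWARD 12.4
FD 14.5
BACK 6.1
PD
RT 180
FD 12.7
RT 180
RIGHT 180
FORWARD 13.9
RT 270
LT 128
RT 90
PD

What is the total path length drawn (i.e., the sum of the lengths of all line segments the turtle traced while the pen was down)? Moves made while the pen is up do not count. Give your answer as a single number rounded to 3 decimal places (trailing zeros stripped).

Answer: 59.6

Derivation:
Executing turtle program step by step:
Start: pos=(1,-4), heading=45, pen down
FD 12.4: (1,-4) -> (9.768,4.768) [heading=45, draw]
FD 14.5: (9.768,4.768) -> (20.021,15.021) [heading=45, draw]
BK 6.1: (20.021,15.021) -> (15.708,10.708) [heading=45, draw]
PD: pen down
RT 180: heading 45 -> 225
FD 12.7: (15.708,10.708) -> (6.728,1.728) [heading=225, draw]
RT 180: heading 225 -> 45
RT 180: heading 45 -> 225
FD 13.9: (6.728,1.728) -> (-3.101,-8.101) [heading=225, draw]
RT 270: heading 225 -> 315
LT 128: heading 315 -> 83
RT 90: heading 83 -> 353
PD: pen down
Final: pos=(-3.101,-8.101), heading=353, 5 segment(s) drawn

Segment lengths:
  seg 1: (1,-4) -> (9.768,4.768), length = 12.4
  seg 2: (9.768,4.768) -> (20.021,15.021), length = 14.5
  seg 3: (20.021,15.021) -> (15.708,10.708), length = 6.1
  seg 4: (15.708,10.708) -> (6.728,1.728), length = 12.7
  seg 5: (6.728,1.728) -> (-3.101,-8.101), length = 13.9
Total = 59.6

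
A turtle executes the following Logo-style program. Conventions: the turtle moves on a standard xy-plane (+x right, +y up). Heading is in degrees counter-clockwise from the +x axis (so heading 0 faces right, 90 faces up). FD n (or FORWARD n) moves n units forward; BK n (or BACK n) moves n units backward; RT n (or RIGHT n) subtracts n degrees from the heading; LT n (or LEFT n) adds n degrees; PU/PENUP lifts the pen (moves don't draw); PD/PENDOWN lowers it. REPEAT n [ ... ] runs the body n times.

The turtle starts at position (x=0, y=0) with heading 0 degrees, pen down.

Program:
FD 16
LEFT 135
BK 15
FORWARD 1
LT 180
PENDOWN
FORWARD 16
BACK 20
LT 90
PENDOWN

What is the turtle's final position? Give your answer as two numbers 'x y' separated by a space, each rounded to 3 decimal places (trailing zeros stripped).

Executing turtle program step by step:
Start: pos=(0,0), heading=0, pen down
FD 16: (0,0) -> (16,0) [heading=0, draw]
LT 135: heading 0 -> 135
BK 15: (16,0) -> (26.607,-10.607) [heading=135, draw]
FD 1: (26.607,-10.607) -> (25.899,-9.899) [heading=135, draw]
LT 180: heading 135 -> 315
PD: pen down
FD 16: (25.899,-9.899) -> (37.213,-21.213) [heading=315, draw]
BK 20: (37.213,-21.213) -> (23.071,-7.071) [heading=315, draw]
LT 90: heading 315 -> 45
PD: pen down
Final: pos=(23.071,-7.071), heading=45, 5 segment(s) drawn

Answer: 23.071 -7.071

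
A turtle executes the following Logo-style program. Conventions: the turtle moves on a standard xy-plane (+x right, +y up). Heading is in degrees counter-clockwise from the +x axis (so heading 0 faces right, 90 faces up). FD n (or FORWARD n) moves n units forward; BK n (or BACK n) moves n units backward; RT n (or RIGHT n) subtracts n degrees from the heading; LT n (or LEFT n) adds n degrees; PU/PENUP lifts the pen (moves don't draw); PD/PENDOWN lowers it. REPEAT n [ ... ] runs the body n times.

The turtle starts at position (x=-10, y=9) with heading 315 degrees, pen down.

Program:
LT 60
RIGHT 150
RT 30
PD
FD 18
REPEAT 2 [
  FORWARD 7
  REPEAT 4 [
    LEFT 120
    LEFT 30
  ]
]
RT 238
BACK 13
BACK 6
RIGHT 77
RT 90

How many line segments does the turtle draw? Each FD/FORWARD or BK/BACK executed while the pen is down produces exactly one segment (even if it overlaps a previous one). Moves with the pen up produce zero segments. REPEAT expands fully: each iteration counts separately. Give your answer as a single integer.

Answer: 5

Derivation:
Executing turtle program step by step:
Start: pos=(-10,9), heading=315, pen down
LT 60: heading 315 -> 15
RT 150: heading 15 -> 225
RT 30: heading 225 -> 195
PD: pen down
FD 18: (-10,9) -> (-27.387,4.341) [heading=195, draw]
REPEAT 2 [
  -- iteration 1/2 --
  FD 7: (-27.387,4.341) -> (-34.148,2.53) [heading=195, draw]
  REPEAT 4 [
    -- iteration 1/4 --
    LT 120: heading 195 -> 315
    LT 30: heading 315 -> 345
    -- iteration 2/4 --
    LT 120: heading 345 -> 105
    LT 30: heading 105 -> 135
    -- iteration 3/4 --
    LT 120: heading 135 -> 255
    LT 30: heading 255 -> 285
    -- iteration 4/4 --
    LT 120: heading 285 -> 45
    LT 30: heading 45 -> 75
  ]
  -- iteration 2/2 --
  FD 7: (-34.148,2.53) -> (-32.336,9.291) [heading=75, draw]
  REPEAT 4 [
    -- iteration 1/4 --
    LT 120: heading 75 -> 195
    LT 30: heading 195 -> 225
    -- iteration 2/4 --
    LT 120: heading 225 -> 345
    LT 30: heading 345 -> 15
    -- iteration 3/4 --
    LT 120: heading 15 -> 135
    LT 30: heading 135 -> 165
    -- iteration 4/4 --
    LT 120: heading 165 -> 285
    LT 30: heading 285 -> 315
  ]
]
RT 238: heading 315 -> 77
BK 13: (-32.336,9.291) -> (-35.261,-3.376) [heading=77, draw]
BK 6: (-35.261,-3.376) -> (-36.61,-9.222) [heading=77, draw]
RT 77: heading 77 -> 0
RT 90: heading 0 -> 270
Final: pos=(-36.61,-9.222), heading=270, 5 segment(s) drawn
Segments drawn: 5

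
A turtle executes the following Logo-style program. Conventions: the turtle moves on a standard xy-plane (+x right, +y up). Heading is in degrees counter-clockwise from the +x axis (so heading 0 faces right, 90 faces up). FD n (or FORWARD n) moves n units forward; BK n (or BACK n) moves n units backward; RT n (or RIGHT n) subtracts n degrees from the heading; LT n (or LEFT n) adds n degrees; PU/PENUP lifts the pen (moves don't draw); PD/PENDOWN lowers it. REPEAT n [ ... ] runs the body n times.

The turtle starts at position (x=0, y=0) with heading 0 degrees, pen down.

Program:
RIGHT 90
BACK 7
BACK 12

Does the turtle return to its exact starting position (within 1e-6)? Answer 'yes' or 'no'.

Answer: no

Derivation:
Executing turtle program step by step:
Start: pos=(0,0), heading=0, pen down
RT 90: heading 0 -> 270
BK 7: (0,0) -> (0,7) [heading=270, draw]
BK 12: (0,7) -> (0,19) [heading=270, draw]
Final: pos=(0,19), heading=270, 2 segment(s) drawn

Start position: (0, 0)
Final position: (0, 19)
Distance = 19; >= 1e-6 -> NOT closed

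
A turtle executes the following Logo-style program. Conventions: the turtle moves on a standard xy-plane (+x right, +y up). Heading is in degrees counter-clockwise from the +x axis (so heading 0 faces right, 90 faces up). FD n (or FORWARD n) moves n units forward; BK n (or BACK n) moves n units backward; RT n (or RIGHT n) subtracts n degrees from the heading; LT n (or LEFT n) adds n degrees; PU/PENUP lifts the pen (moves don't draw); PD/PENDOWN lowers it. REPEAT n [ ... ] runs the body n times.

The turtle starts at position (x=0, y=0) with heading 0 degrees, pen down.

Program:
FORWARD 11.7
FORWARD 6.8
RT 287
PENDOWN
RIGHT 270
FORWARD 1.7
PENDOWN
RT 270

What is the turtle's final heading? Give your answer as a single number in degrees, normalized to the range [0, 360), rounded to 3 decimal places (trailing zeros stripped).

Executing turtle program step by step:
Start: pos=(0,0), heading=0, pen down
FD 11.7: (0,0) -> (11.7,0) [heading=0, draw]
FD 6.8: (11.7,0) -> (18.5,0) [heading=0, draw]
RT 287: heading 0 -> 73
PD: pen down
RT 270: heading 73 -> 163
FD 1.7: (18.5,0) -> (16.874,0.497) [heading=163, draw]
PD: pen down
RT 270: heading 163 -> 253
Final: pos=(16.874,0.497), heading=253, 3 segment(s) drawn

Answer: 253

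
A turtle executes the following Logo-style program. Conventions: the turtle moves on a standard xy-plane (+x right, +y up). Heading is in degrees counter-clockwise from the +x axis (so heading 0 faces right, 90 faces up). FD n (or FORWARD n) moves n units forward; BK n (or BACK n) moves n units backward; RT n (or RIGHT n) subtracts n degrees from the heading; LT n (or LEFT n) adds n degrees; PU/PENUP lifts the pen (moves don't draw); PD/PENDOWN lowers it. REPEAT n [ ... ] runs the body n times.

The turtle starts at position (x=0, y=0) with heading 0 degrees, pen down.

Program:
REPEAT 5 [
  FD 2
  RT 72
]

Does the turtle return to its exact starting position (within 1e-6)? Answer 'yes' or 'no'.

Answer: yes

Derivation:
Executing turtle program step by step:
Start: pos=(0,0), heading=0, pen down
REPEAT 5 [
  -- iteration 1/5 --
  FD 2: (0,0) -> (2,0) [heading=0, draw]
  RT 72: heading 0 -> 288
  -- iteration 2/5 --
  FD 2: (2,0) -> (2.618,-1.902) [heading=288, draw]
  RT 72: heading 288 -> 216
  -- iteration 3/5 --
  FD 2: (2.618,-1.902) -> (1,-3.078) [heading=216, draw]
  RT 72: heading 216 -> 144
  -- iteration 4/5 --
  FD 2: (1,-3.078) -> (-0.618,-1.902) [heading=144, draw]
  RT 72: heading 144 -> 72
  -- iteration 5/5 --
  FD 2: (-0.618,-1.902) -> (0,0) [heading=72, draw]
  RT 72: heading 72 -> 0
]
Final: pos=(0,0), heading=0, 5 segment(s) drawn

Start position: (0, 0)
Final position: (0, 0)
Distance = 0; < 1e-6 -> CLOSED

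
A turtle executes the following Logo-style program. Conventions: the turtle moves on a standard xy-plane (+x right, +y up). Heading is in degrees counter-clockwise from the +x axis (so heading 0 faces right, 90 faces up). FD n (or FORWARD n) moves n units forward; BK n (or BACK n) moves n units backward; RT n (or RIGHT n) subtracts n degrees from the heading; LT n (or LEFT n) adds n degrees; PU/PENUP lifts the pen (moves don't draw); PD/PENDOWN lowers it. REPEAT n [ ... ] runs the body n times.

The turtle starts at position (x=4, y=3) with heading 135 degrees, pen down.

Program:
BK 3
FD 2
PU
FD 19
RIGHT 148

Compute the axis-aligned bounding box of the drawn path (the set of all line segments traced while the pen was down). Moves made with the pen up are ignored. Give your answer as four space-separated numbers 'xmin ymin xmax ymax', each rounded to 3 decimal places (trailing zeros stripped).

Executing turtle program step by step:
Start: pos=(4,3), heading=135, pen down
BK 3: (4,3) -> (6.121,0.879) [heading=135, draw]
FD 2: (6.121,0.879) -> (4.707,2.293) [heading=135, draw]
PU: pen up
FD 19: (4.707,2.293) -> (-8.728,15.728) [heading=135, move]
RT 148: heading 135 -> 347
Final: pos=(-8.728,15.728), heading=347, 2 segment(s) drawn

Segment endpoints: x in {4, 4.707, 6.121}, y in {0.879, 2.293, 3}
xmin=4, ymin=0.879, xmax=6.121, ymax=3

Answer: 4 0.879 6.121 3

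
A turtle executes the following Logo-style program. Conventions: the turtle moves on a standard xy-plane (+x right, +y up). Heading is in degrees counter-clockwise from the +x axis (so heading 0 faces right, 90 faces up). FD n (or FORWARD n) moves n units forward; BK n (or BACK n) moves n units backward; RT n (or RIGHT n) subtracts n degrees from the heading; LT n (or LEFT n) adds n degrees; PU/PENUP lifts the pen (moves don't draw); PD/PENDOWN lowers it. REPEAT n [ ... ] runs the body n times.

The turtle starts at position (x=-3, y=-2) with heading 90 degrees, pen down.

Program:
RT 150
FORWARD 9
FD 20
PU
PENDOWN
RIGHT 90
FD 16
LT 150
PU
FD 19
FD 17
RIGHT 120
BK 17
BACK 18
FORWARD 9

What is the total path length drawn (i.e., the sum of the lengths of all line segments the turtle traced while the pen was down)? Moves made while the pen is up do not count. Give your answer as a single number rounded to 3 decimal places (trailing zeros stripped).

Answer: 45

Derivation:
Executing turtle program step by step:
Start: pos=(-3,-2), heading=90, pen down
RT 150: heading 90 -> 300
FD 9: (-3,-2) -> (1.5,-9.794) [heading=300, draw]
FD 20: (1.5,-9.794) -> (11.5,-27.115) [heading=300, draw]
PU: pen up
PD: pen down
RT 90: heading 300 -> 210
FD 16: (11.5,-27.115) -> (-2.356,-35.115) [heading=210, draw]
LT 150: heading 210 -> 0
PU: pen up
FD 19: (-2.356,-35.115) -> (16.644,-35.115) [heading=0, move]
FD 17: (16.644,-35.115) -> (33.644,-35.115) [heading=0, move]
RT 120: heading 0 -> 240
BK 17: (33.644,-35.115) -> (42.144,-20.392) [heading=240, move]
BK 18: (42.144,-20.392) -> (51.144,-4.804) [heading=240, move]
FD 9: (51.144,-4.804) -> (46.644,-12.598) [heading=240, move]
Final: pos=(46.644,-12.598), heading=240, 3 segment(s) drawn

Segment lengths:
  seg 1: (-3,-2) -> (1.5,-9.794), length = 9
  seg 2: (1.5,-9.794) -> (11.5,-27.115), length = 20
  seg 3: (11.5,-27.115) -> (-2.356,-35.115), length = 16
Total = 45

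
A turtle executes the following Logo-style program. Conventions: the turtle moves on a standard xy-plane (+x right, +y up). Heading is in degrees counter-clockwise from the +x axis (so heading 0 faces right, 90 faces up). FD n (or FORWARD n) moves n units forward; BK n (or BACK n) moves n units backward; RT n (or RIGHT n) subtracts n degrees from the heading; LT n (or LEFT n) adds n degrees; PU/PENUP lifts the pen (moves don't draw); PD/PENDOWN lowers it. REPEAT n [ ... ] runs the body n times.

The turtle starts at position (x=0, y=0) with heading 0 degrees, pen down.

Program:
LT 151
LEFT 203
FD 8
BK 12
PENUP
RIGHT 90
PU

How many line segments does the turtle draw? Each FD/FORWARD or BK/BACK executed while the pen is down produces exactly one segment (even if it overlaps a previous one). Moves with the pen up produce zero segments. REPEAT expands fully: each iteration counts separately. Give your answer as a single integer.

Executing turtle program step by step:
Start: pos=(0,0), heading=0, pen down
LT 151: heading 0 -> 151
LT 203: heading 151 -> 354
FD 8: (0,0) -> (7.956,-0.836) [heading=354, draw]
BK 12: (7.956,-0.836) -> (-3.978,0.418) [heading=354, draw]
PU: pen up
RT 90: heading 354 -> 264
PU: pen up
Final: pos=(-3.978,0.418), heading=264, 2 segment(s) drawn
Segments drawn: 2

Answer: 2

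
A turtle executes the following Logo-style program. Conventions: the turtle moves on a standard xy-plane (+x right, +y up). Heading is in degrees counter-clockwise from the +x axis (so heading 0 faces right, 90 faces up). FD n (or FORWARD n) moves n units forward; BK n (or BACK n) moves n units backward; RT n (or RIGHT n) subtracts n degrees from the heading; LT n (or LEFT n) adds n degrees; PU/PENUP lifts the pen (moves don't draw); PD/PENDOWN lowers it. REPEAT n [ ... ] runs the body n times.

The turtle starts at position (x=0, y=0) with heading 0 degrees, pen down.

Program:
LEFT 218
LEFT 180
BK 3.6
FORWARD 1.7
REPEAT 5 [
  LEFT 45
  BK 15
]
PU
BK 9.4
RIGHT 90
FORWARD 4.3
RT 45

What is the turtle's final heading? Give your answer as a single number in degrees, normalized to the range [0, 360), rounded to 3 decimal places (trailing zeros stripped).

Executing turtle program step by step:
Start: pos=(0,0), heading=0, pen down
LT 218: heading 0 -> 218
LT 180: heading 218 -> 38
BK 3.6: (0,0) -> (-2.837,-2.216) [heading=38, draw]
FD 1.7: (-2.837,-2.216) -> (-1.497,-1.17) [heading=38, draw]
REPEAT 5 [
  -- iteration 1/5 --
  LT 45: heading 38 -> 83
  BK 15: (-1.497,-1.17) -> (-3.325,-16.058) [heading=83, draw]
  -- iteration 2/5 --
  LT 45: heading 83 -> 128
  BK 15: (-3.325,-16.058) -> (5.91,-27.878) [heading=128, draw]
  -- iteration 3/5 --
  LT 45: heading 128 -> 173
  BK 15: (5.91,-27.878) -> (20.798,-29.706) [heading=173, draw]
  -- iteration 4/5 --
  LT 45: heading 173 -> 218
  BK 15: (20.798,-29.706) -> (32.618,-20.471) [heading=218, draw]
  -- iteration 5/5 --
  LT 45: heading 218 -> 263
  BK 15: (32.618,-20.471) -> (34.446,-5.583) [heading=263, draw]
]
PU: pen up
BK 9.4: (34.446,-5.583) -> (35.592,3.747) [heading=263, move]
RT 90: heading 263 -> 173
FD 4.3: (35.592,3.747) -> (31.324,4.271) [heading=173, move]
RT 45: heading 173 -> 128
Final: pos=(31.324,4.271), heading=128, 7 segment(s) drawn

Answer: 128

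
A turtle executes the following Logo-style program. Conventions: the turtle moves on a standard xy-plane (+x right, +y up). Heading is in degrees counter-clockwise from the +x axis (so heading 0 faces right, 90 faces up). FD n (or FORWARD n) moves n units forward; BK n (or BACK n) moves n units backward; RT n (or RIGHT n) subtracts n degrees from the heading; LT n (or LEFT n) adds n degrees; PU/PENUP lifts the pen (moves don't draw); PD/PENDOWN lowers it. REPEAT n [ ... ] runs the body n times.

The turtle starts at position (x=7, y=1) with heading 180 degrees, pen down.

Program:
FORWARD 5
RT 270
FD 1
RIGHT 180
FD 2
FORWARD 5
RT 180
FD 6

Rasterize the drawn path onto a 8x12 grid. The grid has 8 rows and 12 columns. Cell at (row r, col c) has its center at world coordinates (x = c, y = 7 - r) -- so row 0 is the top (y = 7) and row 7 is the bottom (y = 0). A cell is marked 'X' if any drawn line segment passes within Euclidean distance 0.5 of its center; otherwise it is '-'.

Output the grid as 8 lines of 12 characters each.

Answer: --X---------
--X---------
--X---------
--X---------
--X---------
--X---------
--XXXXXX----
--X---------

Derivation:
Segment 0: (7,1) -> (2,1)
Segment 1: (2,1) -> (2,0)
Segment 2: (2,0) -> (2,2)
Segment 3: (2,2) -> (2,7)
Segment 4: (2,7) -> (2,1)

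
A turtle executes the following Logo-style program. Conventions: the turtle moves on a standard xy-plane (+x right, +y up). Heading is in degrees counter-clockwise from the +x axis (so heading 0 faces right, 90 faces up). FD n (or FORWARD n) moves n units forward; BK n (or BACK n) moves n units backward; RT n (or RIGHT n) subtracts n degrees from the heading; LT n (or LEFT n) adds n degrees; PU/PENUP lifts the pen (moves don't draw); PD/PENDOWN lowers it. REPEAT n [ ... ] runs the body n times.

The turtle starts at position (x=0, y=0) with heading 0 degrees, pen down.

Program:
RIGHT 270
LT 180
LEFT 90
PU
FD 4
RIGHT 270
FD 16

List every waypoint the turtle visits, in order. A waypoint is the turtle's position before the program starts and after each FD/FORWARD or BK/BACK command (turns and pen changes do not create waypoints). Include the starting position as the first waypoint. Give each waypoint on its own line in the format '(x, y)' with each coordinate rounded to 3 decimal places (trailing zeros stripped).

Answer: (0, 0)
(4, 0)
(4, 16)

Derivation:
Executing turtle program step by step:
Start: pos=(0,0), heading=0, pen down
RT 270: heading 0 -> 90
LT 180: heading 90 -> 270
LT 90: heading 270 -> 0
PU: pen up
FD 4: (0,0) -> (4,0) [heading=0, move]
RT 270: heading 0 -> 90
FD 16: (4,0) -> (4,16) [heading=90, move]
Final: pos=(4,16), heading=90, 0 segment(s) drawn
Waypoints (3 total):
(0, 0)
(4, 0)
(4, 16)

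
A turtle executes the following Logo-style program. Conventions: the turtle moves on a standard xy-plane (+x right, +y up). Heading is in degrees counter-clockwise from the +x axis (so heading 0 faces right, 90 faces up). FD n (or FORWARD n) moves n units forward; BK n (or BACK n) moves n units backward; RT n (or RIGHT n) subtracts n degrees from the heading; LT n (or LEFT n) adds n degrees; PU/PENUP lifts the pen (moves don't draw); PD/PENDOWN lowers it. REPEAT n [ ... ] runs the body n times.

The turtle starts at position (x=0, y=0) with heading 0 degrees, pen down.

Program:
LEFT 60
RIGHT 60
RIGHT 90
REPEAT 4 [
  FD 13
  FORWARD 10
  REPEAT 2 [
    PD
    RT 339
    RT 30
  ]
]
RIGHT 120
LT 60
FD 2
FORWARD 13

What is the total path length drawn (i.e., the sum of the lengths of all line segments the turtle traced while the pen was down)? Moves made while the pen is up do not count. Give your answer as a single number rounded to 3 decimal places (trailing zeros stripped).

Executing turtle program step by step:
Start: pos=(0,0), heading=0, pen down
LT 60: heading 0 -> 60
RT 60: heading 60 -> 0
RT 90: heading 0 -> 270
REPEAT 4 [
  -- iteration 1/4 --
  FD 13: (0,0) -> (0,-13) [heading=270, draw]
  FD 10: (0,-13) -> (0,-23) [heading=270, draw]
  REPEAT 2 [
    -- iteration 1/2 --
    PD: pen down
    RT 339: heading 270 -> 291
    RT 30: heading 291 -> 261
    -- iteration 2/2 --
    PD: pen down
    RT 339: heading 261 -> 282
    RT 30: heading 282 -> 252
  ]
  -- iteration 2/4 --
  FD 13: (0,-23) -> (-4.017,-35.364) [heading=252, draw]
  FD 10: (-4.017,-35.364) -> (-7.107,-44.874) [heading=252, draw]
  REPEAT 2 [
    -- iteration 1/2 --
    PD: pen down
    RT 339: heading 252 -> 273
    RT 30: heading 273 -> 243
    -- iteration 2/2 --
    PD: pen down
    RT 339: heading 243 -> 264
    RT 30: heading 264 -> 234
  ]
  -- iteration 3/4 --
  FD 13: (-7.107,-44.874) -> (-14.749,-55.392) [heading=234, draw]
  FD 10: (-14.749,-55.392) -> (-20.626,-63.482) [heading=234, draw]
  REPEAT 2 [
    -- iteration 1/2 --
    PD: pen down
    RT 339: heading 234 -> 255
    RT 30: heading 255 -> 225
    -- iteration 2/2 --
    PD: pen down
    RT 339: heading 225 -> 246
    RT 30: heading 246 -> 216
  ]
  -- iteration 4/4 --
  FD 13: (-20.626,-63.482) -> (-31.144,-71.123) [heading=216, draw]
  FD 10: (-31.144,-71.123) -> (-39.234,-77.001) [heading=216, draw]
  REPEAT 2 [
    -- iteration 1/2 --
    PD: pen down
    RT 339: heading 216 -> 237
    RT 30: heading 237 -> 207
    -- iteration 2/2 --
    PD: pen down
    RT 339: heading 207 -> 228
    RT 30: heading 228 -> 198
  ]
]
RT 120: heading 198 -> 78
LT 60: heading 78 -> 138
FD 2: (-39.234,-77.001) -> (-40.72,-75.662) [heading=138, draw]
FD 13: (-40.72,-75.662) -> (-50.381,-66.964) [heading=138, draw]
Final: pos=(-50.381,-66.964), heading=138, 10 segment(s) drawn

Segment lengths:
  seg 1: (0,0) -> (0,-13), length = 13
  seg 2: (0,-13) -> (0,-23), length = 10
  seg 3: (0,-23) -> (-4.017,-35.364), length = 13
  seg 4: (-4.017,-35.364) -> (-7.107,-44.874), length = 10
  seg 5: (-7.107,-44.874) -> (-14.749,-55.392), length = 13
  seg 6: (-14.749,-55.392) -> (-20.626,-63.482), length = 10
  seg 7: (-20.626,-63.482) -> (-31.144,-71.123), length = 13
  seg 8: (-31.144,-71.123) -> (-39.234,-77.001), length = 10
  seg 9: (-39.234,-77.001) -> (-40.72,-75.662), length = 2
  seg 10: (-40.72,-75.662) -> (-50.381,-66.964), length = 13
Total = 107

Answer: 107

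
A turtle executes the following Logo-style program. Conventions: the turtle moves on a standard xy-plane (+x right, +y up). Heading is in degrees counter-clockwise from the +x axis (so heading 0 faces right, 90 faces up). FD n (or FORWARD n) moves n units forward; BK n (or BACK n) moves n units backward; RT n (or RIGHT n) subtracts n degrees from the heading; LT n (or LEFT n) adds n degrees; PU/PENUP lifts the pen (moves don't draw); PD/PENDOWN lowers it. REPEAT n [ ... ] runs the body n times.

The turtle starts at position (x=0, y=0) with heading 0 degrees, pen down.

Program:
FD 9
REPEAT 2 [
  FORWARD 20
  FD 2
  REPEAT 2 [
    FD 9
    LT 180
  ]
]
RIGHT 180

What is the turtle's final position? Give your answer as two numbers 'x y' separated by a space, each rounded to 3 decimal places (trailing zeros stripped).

Executing turtle program step by step:
Start: pos=(0,0), heading=0, pen down
FD 9: (0,0) -> (9,0) [heading=0, draw]
REPEAT 2 [
  -- iteration 1/2 --
  FD 20: (9,0) -> (29,0) [heading=0, draw]
  FD 2: (29,0) -> (31,0) [heading=0, draw]
  REPEAT 2 [
    -- iteration 1/2 --
    FD 9: (31,0) -> (40,0) [heading=0, draw]
    LT 180: heading 0 -> 180
    -- iteration 2/2 --
    FD 9: (40,0) -> (31,0) [heading=180, draw]
    LT 180: heading 180 -> 0
  ]
  -- iteration 2/2 --
  FD 20: (31,0) -> (51,0) [heading=0, draw]
  FD 2: (51,0) -> (53,0) [heading=0, draw]
  REPEAT 2 [
    -- iteration 1/2 --
    FD 9: (53,0) -> (62,0) [heading=0, draw]
    LT 180: heading 0 -> 180
    -- iteration 2/2 --
    FD 9: (62,0) -> (53,0) [heading=180, draw]
    LT 180: heading 180 -> 0
  ]
]
RT 180: heading 0 -> 180
Final: pos=(53,0), heading=180, 9 segment(s) drawn

Answer: 53 0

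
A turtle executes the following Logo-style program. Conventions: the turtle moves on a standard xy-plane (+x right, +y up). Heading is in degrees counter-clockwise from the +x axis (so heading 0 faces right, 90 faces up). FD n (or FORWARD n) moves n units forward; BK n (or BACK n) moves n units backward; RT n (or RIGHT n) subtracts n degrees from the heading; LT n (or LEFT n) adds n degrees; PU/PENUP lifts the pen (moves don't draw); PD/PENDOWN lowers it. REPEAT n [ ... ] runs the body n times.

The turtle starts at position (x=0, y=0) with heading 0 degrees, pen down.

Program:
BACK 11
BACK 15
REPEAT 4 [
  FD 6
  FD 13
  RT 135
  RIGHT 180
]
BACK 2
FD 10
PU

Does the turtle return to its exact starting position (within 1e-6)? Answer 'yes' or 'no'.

Answer: no

Derivation:
Executing turtle program step by step:
Start: pos=(0,0), heading=0, pen down
BK 11: (0,0) -> (-11,0) [heading=0, draw]
BK 15: (-11,0) -> (-26,0) [heading=0, draw]
REPEAT 4 [
  -- iteration 1/4 --
  FD 6: (-26,0) -> (-20,0) [heading=0, draw]
  FD 13: (-20,0) -> (-7,0) [heading=0, draw]
  RT 135: heading 0 -> 225
  RT 180: heading 225 -> 45
  -- iteration 2/4 --
  FD 6: (-7,0) -> (-2.757,4.243) [heading=45, draw]
  FD 13: (-2.757,4.243) -> (6.435,13.435) [heading=45, draw]
  RT 135: heading 45 -> 270
  RT 180: heading 270 -> 90
  -- iteration 3/4 --
  FD 6: (6.435,13.435) -> (6.435,19.435) [heading=90, draw]
  FD 13: (6.435,19.435) -> (6.435,32.435) [heading=90, draw]
  RT 135: heading 90 -> 315
  RT 180: heading 315 -> 135
  -- iteration 4/4 --
  FD 6: (6.435,32.435) -> (2.192,36.678) [heading=135, draw]
  FD 13: (2.192,36.678) -> (-7,45.87) [heading=135, draw]
  RT 135: heading 135 -> 0
  RT 180: heading 0 -> 180
]
BK 2: (-7,45.87) -> (-5,45.87) [heading=180, draw]
FD 10: (-5,45.87) -> (-15,45.87) [heading=180, draw]
PU: pen up
Final: pos=(-15,45.87), heading=180, 12 segment(s) drawn

Start position: (0, 0)
Final position: (-15, 45.87)
Distance = 48.26; >= 1e-6 -> NOT closed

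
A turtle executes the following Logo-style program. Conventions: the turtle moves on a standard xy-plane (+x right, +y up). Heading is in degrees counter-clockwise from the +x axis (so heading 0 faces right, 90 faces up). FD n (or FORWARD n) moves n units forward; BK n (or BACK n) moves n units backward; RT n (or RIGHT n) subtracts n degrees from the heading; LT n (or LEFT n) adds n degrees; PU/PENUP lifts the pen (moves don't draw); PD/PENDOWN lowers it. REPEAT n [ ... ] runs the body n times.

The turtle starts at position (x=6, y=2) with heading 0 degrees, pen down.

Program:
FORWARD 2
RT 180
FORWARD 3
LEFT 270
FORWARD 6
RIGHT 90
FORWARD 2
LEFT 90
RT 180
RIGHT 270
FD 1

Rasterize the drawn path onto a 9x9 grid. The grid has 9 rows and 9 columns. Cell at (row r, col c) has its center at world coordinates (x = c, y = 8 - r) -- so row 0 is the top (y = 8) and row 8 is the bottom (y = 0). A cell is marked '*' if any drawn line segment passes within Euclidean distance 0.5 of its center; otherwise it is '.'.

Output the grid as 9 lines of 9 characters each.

Segment 0: (6,2) -> (8,2)
Segment 1: (8,2) -> (5,2)
Segment 2: (5,2) -> (5,8)
Segment 3: (5,8) -> (7,8)
Segment 4: (7,8) -> (8,8)

Answer: .....****
.....*...
.....*...
.....*...
.....*...
.....*...
.....****
.........
.........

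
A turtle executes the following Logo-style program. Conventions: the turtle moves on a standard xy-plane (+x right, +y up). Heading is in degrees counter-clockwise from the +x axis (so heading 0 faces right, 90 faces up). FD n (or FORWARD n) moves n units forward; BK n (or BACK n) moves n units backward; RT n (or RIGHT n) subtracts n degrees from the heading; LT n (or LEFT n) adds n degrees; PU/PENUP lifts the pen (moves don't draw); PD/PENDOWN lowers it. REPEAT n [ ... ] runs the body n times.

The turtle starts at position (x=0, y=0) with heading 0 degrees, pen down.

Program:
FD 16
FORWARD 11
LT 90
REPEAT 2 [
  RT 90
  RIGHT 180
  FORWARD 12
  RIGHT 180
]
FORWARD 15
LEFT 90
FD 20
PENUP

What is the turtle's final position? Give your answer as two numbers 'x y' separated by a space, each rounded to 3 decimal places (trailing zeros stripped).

Answer: 35 -3

Derivation:
Executing turtle program step by step:
Start: pos=(0,0), heading=0, pen down
FD 16: (0,0) -> (16,0) [heading=0, draw]
FD 11: (16,0) -> (27,0) [heading=0, draw]
LT 90: heading 0 -> 90
REPEAT 2 [
  -- iteration 1/2 --
  RT 90: heading 90 -> 0
  RT 180: heading 0 -> 180
  FD 12: (27,0) -> (15,0) [heading=180, draw]
  RT 180: heading 180 -> 0
  -- iteration 2/2 --
  RT 90: heading 0 -> 270
  RT 180: heading 270 -> 90
  FD 12: (15,0) -> (15,12) [heading=90, draw]
  RT 180: heading 90 -> 270
]
FD 15: (15,12) -> (15,-3) [heading=270, draw]
LT 90: heading 270 -> 0
FD 20: (15,-3) -> (35,-3) [heading=0, draw]
PU: pen up
Final: pos=(35,-3), heading=0, 6 segment(s) drawn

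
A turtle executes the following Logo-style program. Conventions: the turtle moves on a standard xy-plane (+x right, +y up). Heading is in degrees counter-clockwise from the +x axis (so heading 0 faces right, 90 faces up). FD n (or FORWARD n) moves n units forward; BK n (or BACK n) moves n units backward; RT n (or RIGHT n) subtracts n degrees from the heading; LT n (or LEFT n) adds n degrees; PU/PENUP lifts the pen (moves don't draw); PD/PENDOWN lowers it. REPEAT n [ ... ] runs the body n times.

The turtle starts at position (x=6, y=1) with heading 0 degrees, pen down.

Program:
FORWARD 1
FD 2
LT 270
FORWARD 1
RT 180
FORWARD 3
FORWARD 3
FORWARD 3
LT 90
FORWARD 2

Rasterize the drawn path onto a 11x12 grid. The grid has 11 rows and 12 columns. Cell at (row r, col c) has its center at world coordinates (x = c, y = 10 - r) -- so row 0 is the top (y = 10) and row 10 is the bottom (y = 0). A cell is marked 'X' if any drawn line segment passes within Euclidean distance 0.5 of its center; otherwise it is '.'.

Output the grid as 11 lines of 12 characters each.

Answer: ............
.......XXX..
.........X..
.........X..
.........X..
.........X..
.........X..
.........X..
.........X..
......XXXX..
.........X..

Derivation:
Segment 0: (6,1) -> (7,1)
Segment 1: (7,1) -> (9,1)
Segment 2: (9,1) -> (9,0)
Segment 3: (9,0) -> (9,3)
Segment 4: (9,3) -> (9,6)
Segment 5: (9,6) -> (9,9)
Segment 6: (9,9) -> (7,9)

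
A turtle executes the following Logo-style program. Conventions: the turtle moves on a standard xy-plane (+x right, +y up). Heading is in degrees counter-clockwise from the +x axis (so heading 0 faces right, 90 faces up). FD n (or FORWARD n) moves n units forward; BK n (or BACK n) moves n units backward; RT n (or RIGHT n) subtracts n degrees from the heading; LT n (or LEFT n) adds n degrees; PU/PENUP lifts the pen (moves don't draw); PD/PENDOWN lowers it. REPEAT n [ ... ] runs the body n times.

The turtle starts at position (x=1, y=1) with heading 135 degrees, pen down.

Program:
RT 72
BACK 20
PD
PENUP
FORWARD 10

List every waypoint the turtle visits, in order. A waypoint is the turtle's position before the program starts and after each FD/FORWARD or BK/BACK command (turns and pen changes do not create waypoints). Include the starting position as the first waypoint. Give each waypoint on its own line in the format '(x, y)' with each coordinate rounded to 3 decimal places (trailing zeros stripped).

Answer: (1, 1)
(-8.08, -16.82)
(-3.54, -7.91)

Derivation:
Executing turtle program step by step:
Start: pos=(1,1), heading=135, pen down
RT 72: heading 135 -> 63
BK 20: (1,1) -> (-8.08,-16.82) [heading=63, draw]
PD: pen down
PU: pen up
FD 10: (-8.08,-16.82) -> (-3.54,-7.91) [heading=63, move]
Final: pos=(-3.54,-7.91), heading=63, 1 segment(s) drawn
Waypoints (3 total):
(1, 1)
(-8.08, -16.82)
(-3.54, -7.91)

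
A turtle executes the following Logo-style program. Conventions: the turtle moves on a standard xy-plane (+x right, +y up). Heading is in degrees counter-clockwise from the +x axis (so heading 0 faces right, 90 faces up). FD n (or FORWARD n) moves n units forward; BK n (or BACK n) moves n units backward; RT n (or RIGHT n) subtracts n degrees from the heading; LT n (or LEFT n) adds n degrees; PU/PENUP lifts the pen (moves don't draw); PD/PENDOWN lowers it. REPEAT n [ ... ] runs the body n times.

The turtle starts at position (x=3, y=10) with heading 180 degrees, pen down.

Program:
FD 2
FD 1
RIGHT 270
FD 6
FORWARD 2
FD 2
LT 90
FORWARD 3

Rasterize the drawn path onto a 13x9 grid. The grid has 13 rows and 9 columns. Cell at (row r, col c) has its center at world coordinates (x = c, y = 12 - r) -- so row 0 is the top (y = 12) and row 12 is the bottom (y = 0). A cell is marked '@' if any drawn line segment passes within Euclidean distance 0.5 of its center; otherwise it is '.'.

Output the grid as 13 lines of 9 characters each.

Answer: .........
.........
@@@@.....
@........
@........
@........
@........
@........
@........
@........
@........
@........
@@@@.....

Derivation:
Segment 0: (3,10) -> (1,10)
Segment 1: (1,10) -> (0,10)
Segment 2: (0,10) -> (0,4)
Segment 3: (0,4) -> (0,2)
Segment 4: (0,2) -> (0,0)
Segment 5: (0,0) -> (3,0)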